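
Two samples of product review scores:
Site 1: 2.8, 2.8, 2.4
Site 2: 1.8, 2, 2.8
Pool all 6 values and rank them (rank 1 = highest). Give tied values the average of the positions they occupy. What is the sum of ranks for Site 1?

Sorted (descending): 2.8, 2.8, 2.8, 2.4, 2, 1.8
The 3 values of 2.8 occupy positions 1–3 → average rank 2.
Site 1 values → pooled ranks: 2.8→2, 2.8→2, 2.4→4
Rank sum = 2 + 2 + 4 = 8

8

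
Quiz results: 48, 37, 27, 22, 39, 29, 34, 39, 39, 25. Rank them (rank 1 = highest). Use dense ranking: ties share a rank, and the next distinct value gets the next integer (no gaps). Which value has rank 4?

34

Sorted (descending): 48, 39, 39, 39, 37, 34, 29, 27, 25, 22
The 3 values of 39 share dense rank 2.
Remaining distinct values take the next consecutive integers.
Rank 4 → value 34.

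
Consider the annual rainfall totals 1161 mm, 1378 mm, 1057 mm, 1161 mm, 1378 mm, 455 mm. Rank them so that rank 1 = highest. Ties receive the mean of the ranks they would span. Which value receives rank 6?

Sorted (descending): 1378, 1378, 1161, 1161, 1057, 455
The 2 values of 1378 occupy positions 1–2 → average rank (1+2)/2 = 1.5.
The 2 values of 1161 occupy positions 3–4 → average rank (3+4)/2 = 3.5.
Rank 6 → value 455.

455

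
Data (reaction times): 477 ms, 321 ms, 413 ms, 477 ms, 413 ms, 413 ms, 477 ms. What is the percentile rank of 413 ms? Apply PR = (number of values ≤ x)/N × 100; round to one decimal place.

57.1

N = 7.
Strictly below 413: 1. Equal to 413: 3.
PR = 4/7 × 100 = 57.1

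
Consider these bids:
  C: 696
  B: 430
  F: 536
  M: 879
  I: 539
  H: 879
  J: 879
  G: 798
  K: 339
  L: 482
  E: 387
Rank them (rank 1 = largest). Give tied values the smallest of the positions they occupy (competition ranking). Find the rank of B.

9

Sorted (descending): 879, 879, 879, 798, 696, 539, 536, 482, 430, 387, 339
The 3 values of 879 occupy positions 1–3 → each gets rank 1.
B has value 430 → rank 9.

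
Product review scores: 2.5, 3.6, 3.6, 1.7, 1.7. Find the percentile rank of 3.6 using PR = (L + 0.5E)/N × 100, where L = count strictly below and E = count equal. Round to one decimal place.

80.0

N = 5.
Strictly below 3.6: 3. Equal to 3.6: 2.
PR = (3 + 0.5·2)/5 × 100 = 80.0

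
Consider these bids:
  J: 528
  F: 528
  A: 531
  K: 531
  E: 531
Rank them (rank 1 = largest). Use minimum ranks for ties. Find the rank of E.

Sorted (descending): 531, 531, 531, 528, 528
The 3 values of 531 occupy positions 1–3 → each gets rank 1.
The 2 values of 528 occupy positions 4–5 → each gets rank 4.
E has value 531 → rank 1.

1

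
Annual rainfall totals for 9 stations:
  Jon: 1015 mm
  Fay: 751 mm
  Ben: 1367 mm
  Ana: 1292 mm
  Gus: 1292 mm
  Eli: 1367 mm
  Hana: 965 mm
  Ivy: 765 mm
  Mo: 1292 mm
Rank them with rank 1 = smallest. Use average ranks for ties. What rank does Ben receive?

Sorted (ascending): 751, 765, 965, 1015, 1292, 1292, 1292, 1367, 1367
The 3 values of 1292 occupy positions 5–7 → average rank 6.
The 2 values of 1367 occupy positions 8–9 → average rank (8+9)/2 = 8.5.
Ben has value 1367 mm → rank 8.5.

8.5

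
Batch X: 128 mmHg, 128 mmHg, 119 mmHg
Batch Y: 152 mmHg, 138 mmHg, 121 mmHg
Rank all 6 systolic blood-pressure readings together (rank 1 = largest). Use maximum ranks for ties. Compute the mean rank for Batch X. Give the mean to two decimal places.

4.67

Sorted (descending): 152, 138, 128, 128, 121, 119
The 2 values of 128 occupy positions 3–4 → each gets rank 4.
Batch X values → pooled ranks: 128→4, 128→4, 119→6
Mean rank = (4 + 4 + 6) / 3 = 4.67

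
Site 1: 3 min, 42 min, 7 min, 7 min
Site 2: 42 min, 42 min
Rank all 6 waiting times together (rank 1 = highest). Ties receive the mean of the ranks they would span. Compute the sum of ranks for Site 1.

17

Sorted (descending): 42, 42, 42, 7, 7, 3
The 3 values of 42 occupy positions 1–3 → average rank 2.
The 2 values of 7 occupy positions 4–5 → average rank (4+5)/2 = 4.5.
Site 1 values → pooled ranks: 3→6, 42→2, 7→4.5, 7→4.5
Rank sum = 6 + 2 + 4.5 + 4.5 = 17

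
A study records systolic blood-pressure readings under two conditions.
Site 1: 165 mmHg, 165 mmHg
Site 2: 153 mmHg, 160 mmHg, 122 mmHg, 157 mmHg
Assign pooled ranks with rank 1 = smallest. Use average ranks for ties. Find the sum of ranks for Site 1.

11

Sorted (ascending): 122, 153, 157, 160, 165, 165
The 2 values of 165 occupy positions 5–6 → average rank (5+6)/2 = 5.5.
Site 1 values → pooled ranks: 165→5.5, 165→5.5
Rank sum = 5.5 + 5.5 = 11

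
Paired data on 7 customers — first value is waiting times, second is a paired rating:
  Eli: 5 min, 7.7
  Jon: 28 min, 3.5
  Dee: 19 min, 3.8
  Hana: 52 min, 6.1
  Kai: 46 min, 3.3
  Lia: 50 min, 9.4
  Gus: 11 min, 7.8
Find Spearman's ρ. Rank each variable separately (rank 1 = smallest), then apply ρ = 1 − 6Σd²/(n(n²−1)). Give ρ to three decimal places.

Ranks of variable 1: 1, 4, 3, 7, 5, 6, 2
Ranks of variable 2: 5, 2, 3, 4, 1, 7, 6
d = r₁ − r₂: -4, 2, 0, 3, 4, -1, -4
d²: 16, 4, 0, 9, 16, 1, 16; Σd² = 62
ρ = 1 − 6·62/(7·48) = 1 − 372/336 = -0.107

-0.107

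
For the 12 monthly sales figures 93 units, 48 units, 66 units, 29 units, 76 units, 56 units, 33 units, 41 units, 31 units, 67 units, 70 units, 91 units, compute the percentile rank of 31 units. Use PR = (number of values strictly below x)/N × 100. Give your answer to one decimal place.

8.3

N = 12.
Strictly below 31: 1. Equal to 31: 1.
PR = 1/12 × 100 = 8.3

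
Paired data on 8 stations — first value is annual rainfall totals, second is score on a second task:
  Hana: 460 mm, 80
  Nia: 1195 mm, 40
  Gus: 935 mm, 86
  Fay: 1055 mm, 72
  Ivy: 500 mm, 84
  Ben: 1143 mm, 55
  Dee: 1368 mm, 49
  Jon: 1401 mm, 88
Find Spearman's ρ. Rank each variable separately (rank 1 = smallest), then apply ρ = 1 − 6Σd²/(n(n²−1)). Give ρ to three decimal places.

Ranks of variable 1: 1, 6, 3, 4, 2, 5, 7, 8
Ranks of variable 2: 5, 1, 7, 4, 6, 3, 2, 8
d = r₁ − r₂: -4, 5, -4, 0, -4, 2, 5, 0
d²: 16, 25, 16, 0, 16, 4, 25, 0; Σd² = 102
ρ = 1 − 6·102/(8·63) = 1 − 612/504 = -0.214

-0.214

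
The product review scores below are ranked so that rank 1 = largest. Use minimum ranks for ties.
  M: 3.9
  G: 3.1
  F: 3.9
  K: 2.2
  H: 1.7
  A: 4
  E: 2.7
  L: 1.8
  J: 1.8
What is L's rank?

Sorted (descending): 4, 3.9, 3.9, 3.1, 2.7, 2.2, 1.8, 1.8, 1.7
The 2 values of 3.9 occupy positions 2–3 → each gets rank 2.
The 2 values of 1.8 occupy positions 7–8 → each gets rank 7.
L has value 1.8 → rank 7.

7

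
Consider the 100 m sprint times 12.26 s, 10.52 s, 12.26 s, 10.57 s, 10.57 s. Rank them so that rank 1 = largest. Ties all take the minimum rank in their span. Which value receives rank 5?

10.52

Sorted (descending): 12.26, 12.26, 10.57, 10.57, 10.52
The 2 values of 12.26 occupy positions 1–2 → each gets rank 1.
The 2 values of 10.57 occupy positions 3–4 → each gets rank 3.
Rank 5 → value 10.52.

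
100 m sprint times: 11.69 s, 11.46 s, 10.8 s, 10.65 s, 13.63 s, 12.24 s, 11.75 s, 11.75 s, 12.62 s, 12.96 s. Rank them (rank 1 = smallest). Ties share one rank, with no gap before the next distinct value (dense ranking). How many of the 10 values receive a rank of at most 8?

Sorted (ascending): 10.65, 10.8, 11.46, 11.69, 11.75, 11.75, 12.24, 12.62, 12.96, 13.63
The 2 values of 11.75 share dense rank 5.
Remaining distinct values take the next consecutive integers.
Ranks ≤ 8: {1, 2, 3, 4, 5, 5, 6, 7, 8} → 9 values.

9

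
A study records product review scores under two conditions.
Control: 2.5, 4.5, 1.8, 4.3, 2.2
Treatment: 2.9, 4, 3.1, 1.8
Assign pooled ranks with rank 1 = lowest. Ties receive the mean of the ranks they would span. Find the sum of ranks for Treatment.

19.5

Sorted (ascending): 1.8, 1.8, 2.2, 2.5, 2.9, 3.1, 4, 4.3, 4.5
The 2 values of 1.8 occupy positions 1–2 → average rank (1+2)/2 = 1.5.
Treatment values → pooled ranks: 2.9→5, 4→7, 3.1→6, 1.8→1.5
Rank sum = 5 + 7 + 6 + 1.5 = 19.5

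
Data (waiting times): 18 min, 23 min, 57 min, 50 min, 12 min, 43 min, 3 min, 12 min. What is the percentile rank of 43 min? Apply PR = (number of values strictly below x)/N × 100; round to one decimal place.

62.5

N = 8.
Strictly below 43: 5. Equal to 43: 1.
PR = 5/8 × 100 = 62.5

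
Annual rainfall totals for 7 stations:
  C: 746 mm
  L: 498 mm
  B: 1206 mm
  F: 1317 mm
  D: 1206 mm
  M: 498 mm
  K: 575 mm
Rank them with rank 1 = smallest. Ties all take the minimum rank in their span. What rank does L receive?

1

Sorted (ascending): 498, 498, 575, 746, 1206, 1206, 1317
The 2 values of 498 occupy positions 1–2 → each gets rank 1.
The 2 values of 1206 occupy positions 5–6 → each gets rank 5.
L has value 498 mm → rank 1.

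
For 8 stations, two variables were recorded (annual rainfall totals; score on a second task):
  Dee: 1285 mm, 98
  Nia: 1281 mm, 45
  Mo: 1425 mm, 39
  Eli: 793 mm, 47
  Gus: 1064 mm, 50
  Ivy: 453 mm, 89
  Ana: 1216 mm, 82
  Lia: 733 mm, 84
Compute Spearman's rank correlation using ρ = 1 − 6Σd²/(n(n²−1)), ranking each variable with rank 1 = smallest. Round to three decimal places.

Ranks of variable 1: 7, 6, 8, 3, 4, 1, 5, 2
Ranks of variable 2: 8, 2, 1, 3, 4, 7, 5, 6
d = r₁ − r₂: -1, 4, 7, 0, 0, -6, 0, -4
d²: 1, 16, 49, 0, 0, 36, 0, 16; Σd² = 118
ρ = 1 − 6·118/(8·63) = 1 − 708/504 = -0.405

-0.405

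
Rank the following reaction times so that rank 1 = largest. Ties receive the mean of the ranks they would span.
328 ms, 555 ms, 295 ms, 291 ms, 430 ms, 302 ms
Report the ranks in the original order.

Sorted (descending): 555, 430, 328, 302, 295, 291
No ties — each value takes its position as its rank.

3, 1, 5, 6, 2, 4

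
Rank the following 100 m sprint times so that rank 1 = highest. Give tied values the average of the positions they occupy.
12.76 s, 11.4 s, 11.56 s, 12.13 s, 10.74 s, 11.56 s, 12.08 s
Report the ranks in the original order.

1, 6, 4.5, 2, 7, 4.5, 3

Sorted (descending): 12.76, 12.13, 12.08, 11.56, 11.56, 11.4, 10.74
The 2 values of 11.56 occupy positions 4–5 → average rank (4+5)/2 = 4.5.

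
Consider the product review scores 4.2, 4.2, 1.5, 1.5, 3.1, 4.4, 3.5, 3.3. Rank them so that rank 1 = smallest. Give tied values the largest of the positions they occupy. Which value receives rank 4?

3.3

Sorted (ascending): 1.5, 1.5, 3.1, 3.3, 3.5, 4.2, 4.2, 4.4
The 2 values of 1.5 occupy positions 1–2 → each gets rank 2.
The 2 values of 4.2 occupy positions 6–7 → each gets rank 7.
Rank 4 → value 3.3.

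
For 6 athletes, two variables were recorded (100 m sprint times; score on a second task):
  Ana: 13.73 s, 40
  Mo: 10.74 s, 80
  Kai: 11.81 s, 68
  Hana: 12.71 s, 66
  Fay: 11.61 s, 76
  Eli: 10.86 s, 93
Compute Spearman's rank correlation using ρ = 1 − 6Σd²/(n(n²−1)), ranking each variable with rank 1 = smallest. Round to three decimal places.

Ranks of variable 1: 6, 1, 4, 5, 3, 2
Ranks of variable 2: 1, 5, 3, 2, 4, 6
d = r₁ − r₂: 5, -4, 1, 3, -1, -4
d²: 25, 16, 1, 9, 1, 16; Σd² = 68
ρ = 1 − 6·68/(6·35) = 1 − 408/210 = -0.943

-0.943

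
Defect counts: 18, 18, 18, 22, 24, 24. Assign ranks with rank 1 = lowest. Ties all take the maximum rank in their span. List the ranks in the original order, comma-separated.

3, 3, 3, 4, 6, 6

Sorted (ascending): 18, 18, 18, 22, 24, 24
The 3 values of 18 occupy positions 1–3 → each gets rank 3.
The 2 values of 24 occupy positions 5–6 → each gets rank 6.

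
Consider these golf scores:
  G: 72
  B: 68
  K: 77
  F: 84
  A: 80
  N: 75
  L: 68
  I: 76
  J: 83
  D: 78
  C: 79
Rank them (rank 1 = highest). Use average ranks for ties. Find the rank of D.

5

Sorted (descending): 84, 83, 80, 79, 78, 77, 76, 75, 72, 68, 68
The 2 values of 68 occupy positions 10–11 → average rank (10+11)/2 = 10.5.
D has value 78 → rank 5.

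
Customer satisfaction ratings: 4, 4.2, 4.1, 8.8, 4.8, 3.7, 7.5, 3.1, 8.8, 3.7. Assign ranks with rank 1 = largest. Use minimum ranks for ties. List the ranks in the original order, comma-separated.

7, 5, 6, 1, 4, 8, 3, 10, 1, 8

Sorted (descending): 8.8, 8.8, 7.5, 4.8, 4.2, 4.1, 4, 3.7, 3.7, 3.1
The 2 values of 8.8 occupy positions 1–2 → each gets rank 1.
The 2 values of 3.7 occupy positions 8–9 → each gets rank 8.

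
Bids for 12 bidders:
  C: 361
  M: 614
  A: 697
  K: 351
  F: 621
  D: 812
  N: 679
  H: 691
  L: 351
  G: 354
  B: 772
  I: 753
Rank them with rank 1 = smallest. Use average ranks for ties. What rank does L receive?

1.5

Sorted (ascending): 351, 351, 354, 361, 614, 621, 679, 691, 697, 753, 772, 812
The 2 values of 351 occupy positions 1–2 → average rank (1+2)/2 = 1.5.
L has value 351 → rank 1.5.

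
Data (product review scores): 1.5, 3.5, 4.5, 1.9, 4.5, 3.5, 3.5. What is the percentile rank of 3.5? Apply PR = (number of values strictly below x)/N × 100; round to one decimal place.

N = 7.
Strictly below 3.5: 2. Equal to 3.5: 3.
PR = 2/7 × 100 = 28.6

28.6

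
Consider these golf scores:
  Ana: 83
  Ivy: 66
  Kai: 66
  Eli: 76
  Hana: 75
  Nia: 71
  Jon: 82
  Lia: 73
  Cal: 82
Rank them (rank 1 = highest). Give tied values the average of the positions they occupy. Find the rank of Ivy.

Sorted (descending): 83, 82, 82, 76, 75, 73, 71, 66, 66
The 2 values of 82 occupy positions 2–3 → average rank (2+3)/2 = 2.5.
The 2 values of 66 occupy positions 8–9 → average rank (8+9)/2 = 8.5.
Ivy has value 66 → rank 8.5.

8.5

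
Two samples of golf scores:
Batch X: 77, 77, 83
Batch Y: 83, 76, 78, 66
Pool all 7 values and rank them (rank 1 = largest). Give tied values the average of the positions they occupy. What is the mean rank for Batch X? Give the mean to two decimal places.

Sorted (descending): 83, 83, 78, 77, 77, 76, 66
The 2 values of 83 occupy positions 1–2 → average rank (1+2)/2 = 1.5.
The 2 values of 77 occupy positions 4–5 → average rank (4+5)/2 = 4.5.
Batch X values → pooled ranks: 77→4.5, 77→4.5, 83→1.5
Mean rank = (4.5 + 4.5 + 1.5) / 3 = 3.50

3.50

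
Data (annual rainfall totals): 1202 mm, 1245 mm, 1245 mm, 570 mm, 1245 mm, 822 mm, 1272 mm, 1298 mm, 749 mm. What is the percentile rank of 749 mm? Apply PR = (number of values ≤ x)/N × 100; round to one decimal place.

N = 9.
Strictly below 749: 1. Equal to 749: 1.
PR = 2/9 × 100 = 22.2

22.2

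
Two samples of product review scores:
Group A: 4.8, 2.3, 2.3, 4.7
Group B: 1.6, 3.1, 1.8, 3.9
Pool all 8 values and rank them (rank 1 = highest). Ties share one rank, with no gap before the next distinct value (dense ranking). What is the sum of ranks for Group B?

Sorted (descending): 4.8, 4.7, 3.9, 3.1, 2.3, 2.3, 1.8, 1.6
The 2 values of 2.3 share dense rank 5.
Remaining distinct values take the next consecutive integers.
Group B values → pooled ranks: 1.6→7, 3.1→4, 1.8→6, 3.9→3
Rank sum = 7 + 4 + 6 + 3 = 20

20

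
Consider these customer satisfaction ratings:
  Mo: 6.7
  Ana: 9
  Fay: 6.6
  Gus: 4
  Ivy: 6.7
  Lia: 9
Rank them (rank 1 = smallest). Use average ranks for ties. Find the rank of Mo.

3.5

Sorted (ascending): 4, 6.6, 6.7, 6.7, 9, 9
The 2 values of 6.7 occupy positions 3–4 → average rank (3+4)/2 = 3.5.
The 2 values of 9 occupy positions 5–6 → average rank (5+6)/2 = 5.5.
Mo has value 6.7 → rank 3.5.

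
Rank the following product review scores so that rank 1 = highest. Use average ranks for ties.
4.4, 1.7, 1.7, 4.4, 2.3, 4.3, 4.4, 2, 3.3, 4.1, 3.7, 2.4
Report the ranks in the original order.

2, 11.5, 11.5, 2, 9, 4, 2, 10, 7, 5, 6, 8

Sorted (descending): 4.4, 4.4, 4.4, 4.3, 4.1, 3.7, 3.3, 2.4, 2.3, 2, 1.7, 1.7
The 3 values of 4.4 occupy positions 1–3 → average rank 2.
The 2 values of 1.7 occupy positions 11–12 → average rank (11+12)/2 = 11.5.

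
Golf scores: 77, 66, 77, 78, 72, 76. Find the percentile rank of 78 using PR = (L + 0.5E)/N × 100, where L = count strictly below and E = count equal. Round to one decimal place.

91.7

N = 6.
Strictly below 78: 5. Equal to 78: 1.
PR = (5 + 0.5·1)/6 × 100 = 91.7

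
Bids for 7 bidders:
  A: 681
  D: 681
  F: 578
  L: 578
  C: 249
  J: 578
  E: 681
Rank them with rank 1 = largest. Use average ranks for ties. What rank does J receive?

Sorted (descending): 681, 681, 681, 578, 578, 578, 249
The 3 values of 681 occupy positions 1–3 → average rank 2.
The 3 values of 578 occupy positions 4–6 → average rank 5.
J has value 578 → rank 5.

5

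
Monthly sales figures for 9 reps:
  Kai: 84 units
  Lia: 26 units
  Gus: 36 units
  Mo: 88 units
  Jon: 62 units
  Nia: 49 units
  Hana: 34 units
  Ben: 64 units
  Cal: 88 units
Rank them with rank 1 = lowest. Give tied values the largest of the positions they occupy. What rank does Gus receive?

Sorted (ascending): 26, 34, 36, 49, 62, 64, 84, 88, 88
The 2 values of 88 occupy positions 8–9 → each gets rank 9.
Gus has value 36 units → rank 3.

3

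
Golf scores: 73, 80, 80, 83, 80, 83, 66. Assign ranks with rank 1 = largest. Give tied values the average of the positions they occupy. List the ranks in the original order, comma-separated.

6, 4, 4, 1.5, 4, 1.5, 7

Sorted (descending): 83, 83, 80, 80, 80, 73, 66
The 2 values of 83 occupy positions 1–2 → average rank (1+2)/2 = 1.5.
The 3 values of 80 occupy positions 3–5 → average rank 4.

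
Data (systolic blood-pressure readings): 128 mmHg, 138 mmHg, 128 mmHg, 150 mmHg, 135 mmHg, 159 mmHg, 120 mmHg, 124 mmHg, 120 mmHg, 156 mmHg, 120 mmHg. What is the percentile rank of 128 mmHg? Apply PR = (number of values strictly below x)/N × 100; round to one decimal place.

36.4

N = 11.
Strictly below 128: 4. Equal to 128: 2.
PR = 4/11 × 100 = 36.4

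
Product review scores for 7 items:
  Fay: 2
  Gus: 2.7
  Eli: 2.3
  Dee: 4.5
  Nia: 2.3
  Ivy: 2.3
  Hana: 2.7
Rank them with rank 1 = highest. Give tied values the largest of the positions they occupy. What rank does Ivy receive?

Sorted (descending): 4.5, 2.7, 2.7, 2.3, 2.3, 2.3, 2
The 2 values of 2.7 occupy positions 2–3 → each gets rank 3.
The 3 values of 2.3 occupy positions 4–6 → each gets rank 6.
Ivy has value 2.3 → rank 6.

6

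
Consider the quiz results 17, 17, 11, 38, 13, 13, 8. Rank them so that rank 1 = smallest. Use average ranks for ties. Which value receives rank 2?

11

Sorted (ascending): 8, 11, 13, 13, 17, 17, 38
The 2 values of 13 occupy positions 3–4 → average rank (3+4)/2 = 3.5.
The 2 values of 17 occupy positions 5–6 → average rank (5+6)/2 = 5.5.
Rank 2 → value 11.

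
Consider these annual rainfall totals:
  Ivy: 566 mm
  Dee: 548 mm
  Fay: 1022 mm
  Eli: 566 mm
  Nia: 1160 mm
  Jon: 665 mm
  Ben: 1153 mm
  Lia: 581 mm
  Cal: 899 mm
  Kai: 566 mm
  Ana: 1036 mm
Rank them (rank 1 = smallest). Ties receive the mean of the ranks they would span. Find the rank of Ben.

10

Sorted (ascending): 548, 566, 566, 566, 581, 665, 899, 1022, 1036, 1153, 1160
The 3 values of 566 occupy positions 2–4 → average rank 3.
Ben has value 1153 mm → rank 10.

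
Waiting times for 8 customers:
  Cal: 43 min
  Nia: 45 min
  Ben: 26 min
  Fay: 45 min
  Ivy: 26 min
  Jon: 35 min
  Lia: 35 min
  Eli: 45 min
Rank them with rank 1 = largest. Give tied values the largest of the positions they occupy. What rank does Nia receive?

Sorted (descending): 45, 45, 45, 43, 35, 35, 26, 26
The 3 values of 45 occupy positions 1–3 → each gets rank 3.
The 2 values of 35 occupy positions 5–6 → each gets rank 6.
The 2 values of 26 occupy positions 7–8 → each gets rank 8.
Nia has value 45 min → rank 3.

3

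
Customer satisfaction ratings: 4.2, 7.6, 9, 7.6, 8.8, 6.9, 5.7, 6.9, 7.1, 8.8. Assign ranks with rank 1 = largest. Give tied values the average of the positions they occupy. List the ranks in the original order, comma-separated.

Sorted (descending): 9, 8.8, 8.8, 7.6, 7.6, 7.1, 6.9, 6.9, 5.7, 4.2
The 2 values of 8.8 occupy positions 2–3 → average rank (2+3)/2 = 2.5.
The 2 values of 7.6 occupy positions 4–5 → average rank (4+5)/2 = 4.5.
The 2 values of 6.9 occupy positions 7–8 → average rank (7+8)/2 = 7.5.

10, 4.5, 1, 4.5, 2.5, 7.5, 9, 7.5, 6, 2.5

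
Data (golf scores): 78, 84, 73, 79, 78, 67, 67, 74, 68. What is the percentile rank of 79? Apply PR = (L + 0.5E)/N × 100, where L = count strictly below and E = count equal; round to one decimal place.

83.3

N = 9.
Strictly below 79: 7. Equal to 79: 1.
PR = (7 + 0.5·1)/9 × 100 = 83.3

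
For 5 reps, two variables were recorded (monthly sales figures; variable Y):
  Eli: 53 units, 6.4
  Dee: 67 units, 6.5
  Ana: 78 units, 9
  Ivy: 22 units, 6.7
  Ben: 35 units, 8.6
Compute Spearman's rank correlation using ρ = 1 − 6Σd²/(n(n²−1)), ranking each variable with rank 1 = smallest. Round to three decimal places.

Ranks of variable 1: 3, 4, 5, 1, 2
Ranks of variable 2: 1, 2, 5, 3, 4
d = r₁ − r₂: 2, 2, 0, -2, -2
d²: 4, 4, 0, 4, 4; Σd² = 16
ρ = 1 − 6·16/(5·24) = 1 − 96/120 = 0.200

0.200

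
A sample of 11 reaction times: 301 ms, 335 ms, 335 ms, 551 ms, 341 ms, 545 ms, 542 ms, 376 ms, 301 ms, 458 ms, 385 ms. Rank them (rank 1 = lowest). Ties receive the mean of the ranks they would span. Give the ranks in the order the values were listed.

1.5, 3.5, 3.5, 11, 5, 10, 9, 6, 1.5, 8, 7

Sorted (ascending): 301, 301, 335, 335, 341, 376, 385, 458, 542, 545, 551
The 2 values of 301 occupy positions 1–2 → average rank (1+2)/2 = 1.5.
The 2 values of 335 occupy positions 3–4 → average rank (3+4)/2 = 3.5.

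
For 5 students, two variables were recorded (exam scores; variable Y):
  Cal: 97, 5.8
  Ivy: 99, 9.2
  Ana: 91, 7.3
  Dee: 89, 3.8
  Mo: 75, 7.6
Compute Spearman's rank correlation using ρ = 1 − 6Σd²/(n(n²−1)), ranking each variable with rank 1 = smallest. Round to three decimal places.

0.300

Ranks of variable 1: 4, 5, 3, 2, 1
Ranks of variable 2: 2, 5, 3, 1, 4
d = r₁ − r₂: 2, 0, 0, 1, -3
d²: 4, 0, 0, 1, 9; Σd² = 14
ρ = 1 − 6·14/(5·24) = 1 − 84/120 = 0.300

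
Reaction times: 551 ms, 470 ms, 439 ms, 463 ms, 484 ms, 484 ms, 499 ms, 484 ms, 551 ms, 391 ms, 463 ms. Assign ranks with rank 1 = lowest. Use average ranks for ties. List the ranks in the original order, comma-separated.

10.5, 5, 2, 3.5, 7, 7, 9, 7, 10.5, 1, 3.5

Sorted (ascending): 391, 439, 463, 463, 470, 484, 484, 484, 499, 551, 551
The 2 values of 463 occupy positions 3–4 → average rank (3+4)/2 = 3.5.
The 3 values of 484 occupy positions 6–8 → average rank 7.
The 2 values of 551 occupy positions 10–11 → average rank (10+11)/2 = 10.5.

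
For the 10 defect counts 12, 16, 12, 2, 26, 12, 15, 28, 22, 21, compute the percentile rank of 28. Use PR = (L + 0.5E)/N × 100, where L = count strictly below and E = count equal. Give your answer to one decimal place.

N = 10.
Strictly below 28: 9. Equal to 28: 1.
PR = (9 + 0.5·1)/10 × 100 = 95.0

95.0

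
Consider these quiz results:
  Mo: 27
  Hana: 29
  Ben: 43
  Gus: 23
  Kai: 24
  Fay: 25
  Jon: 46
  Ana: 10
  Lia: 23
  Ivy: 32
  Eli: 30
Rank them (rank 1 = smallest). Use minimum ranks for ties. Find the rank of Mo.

6

Sorted (ascending): 10, 23, 23, 24, 25, 27, 29, 30, 32, 43, 46
The 2 values of 23 occupy positions 2–3 → each gets rank 2.
Mo has value 27 → rank 6.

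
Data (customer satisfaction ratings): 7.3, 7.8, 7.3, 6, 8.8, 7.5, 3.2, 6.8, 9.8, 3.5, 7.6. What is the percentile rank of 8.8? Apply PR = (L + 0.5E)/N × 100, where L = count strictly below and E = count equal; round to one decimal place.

N = 11.
Strictly below 8.8: 9. Equal to 8.8: 1.
PR = (9 + 0.5·1)/11 × 100 = 86.4

86.4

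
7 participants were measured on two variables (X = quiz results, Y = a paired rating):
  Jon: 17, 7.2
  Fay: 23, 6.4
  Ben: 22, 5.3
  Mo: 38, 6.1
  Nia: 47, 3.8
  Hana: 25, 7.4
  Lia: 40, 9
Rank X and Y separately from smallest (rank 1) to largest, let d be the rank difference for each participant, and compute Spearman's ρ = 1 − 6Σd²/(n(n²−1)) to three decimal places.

Ranks of variable 1: 1, 3, 2, 5, 7, 4, 6
Ranks of variable 2: 5, 4, 2, 3, 1, 6, 7
d = r₁ − r₂: -4, -1, 0, 2, 6, -2, -1
d²: 16, 1, 0, 4, 36, 4, 1; Σd² = 62
ρ = 1 − 6·62/(7·48) = 1 − 372/336 = -0.107

-0.107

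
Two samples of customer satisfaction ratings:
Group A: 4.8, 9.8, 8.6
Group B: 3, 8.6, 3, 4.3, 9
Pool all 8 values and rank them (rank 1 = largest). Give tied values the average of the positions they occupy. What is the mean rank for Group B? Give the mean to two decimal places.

Sorted (descending): 9.8, 9, 8.6, 8.6, 4.8, 4.3, 3, 3
The 2 values of 8.6 occupy positions 3–4 → average rank (3+4)/2 = 3.5.
The 2 values of 3 occupy positions 7–8 → average rank (7+8)/2 = 7.5.
Group B values → pooled ranks: 3→7.5, 8.6→3.5, 3→7.5, 4.3→6, 9→2
Mean rank = (7.5 + 3.5 + 7.5 + 6 + 2) / 5 = 5.30

5.30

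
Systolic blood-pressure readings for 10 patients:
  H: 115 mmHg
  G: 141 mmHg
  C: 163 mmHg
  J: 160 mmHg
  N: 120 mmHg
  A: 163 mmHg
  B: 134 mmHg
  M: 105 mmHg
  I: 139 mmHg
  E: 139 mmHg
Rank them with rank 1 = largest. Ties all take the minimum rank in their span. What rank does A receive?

1

Sorted (descending): 163, 163, 160, 141, 139, 139, 134, 120, 115, 105
The 2 values of 163 occupy positions 1–2 → each gets rank 1.
The 2 values of 139 occupy positions 5–6 → each gets rank 5.
A has value 163 mmHg → rank 1.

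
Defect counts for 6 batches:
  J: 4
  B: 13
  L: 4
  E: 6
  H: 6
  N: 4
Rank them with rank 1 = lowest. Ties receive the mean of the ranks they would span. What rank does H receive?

4.5

Sorted (ascending): 4, 4, 4, 6, 6, 13
The 3 values of 4 occupy positions 1–3 → average rank 2.
The 2 values of 6 occupy positions 4–5 → average rank (4+5)/2 = 4.5.
H has value 6 → rank 4.5.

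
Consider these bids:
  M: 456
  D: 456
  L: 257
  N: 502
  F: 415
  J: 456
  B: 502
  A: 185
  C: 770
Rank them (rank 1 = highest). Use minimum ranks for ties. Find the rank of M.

Sorted (descending): 770, 502, 502, 456, 456, 456, 415, 257, 185
The 2 values of 502 occupy positions 2–3 → each gets rank 2.
The 3 values of 456 occupy positions 4–6 → each gets rank 4.
M has value 456 → rank 4.

4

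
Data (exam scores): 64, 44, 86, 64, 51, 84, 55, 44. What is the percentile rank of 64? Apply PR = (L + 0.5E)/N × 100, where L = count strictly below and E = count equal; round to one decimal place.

62.5

N = 8.
Strictly below 64: 4. Equal to 64: 2.
PR = (4 + 0.5·2)/8 × 100 = 62.5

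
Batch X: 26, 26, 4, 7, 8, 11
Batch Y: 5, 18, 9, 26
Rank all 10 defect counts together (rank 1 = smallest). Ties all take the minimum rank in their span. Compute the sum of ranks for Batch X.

30

Sorted (ascending): 4, 5, 7, 8, 9, 11, 18, 26, 26, 26
The 3 values of 26 occupy positions 8–10 → each gets rank 8.
Batch X values → pooled ranks: 26→8, 26→8, 4→1, 7→3, 8→4, 11→6
Rank sum = 8 + 8 + 1 + 3 + 4 + 6 = 30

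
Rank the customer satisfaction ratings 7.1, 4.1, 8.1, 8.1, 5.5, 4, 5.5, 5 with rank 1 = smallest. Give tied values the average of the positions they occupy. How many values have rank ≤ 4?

Sorted (ascending): 4, 4.1, 5, 5.5, 5.5, 7.1, 8.1, 8.1
The 2 values of 5.5 occupy positions 4–5 → average rank (4+5)/2 = 4.5.
The 2 values of 8.1 occupy positions 7–8 → average rank (7+8)/2 = 7.5.
Ranks ≤ 4: {1, 2, 3} → 3 values.

3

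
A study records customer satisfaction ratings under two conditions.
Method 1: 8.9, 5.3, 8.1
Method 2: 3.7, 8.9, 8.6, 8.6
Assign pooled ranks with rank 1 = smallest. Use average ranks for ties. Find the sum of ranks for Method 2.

16.5

Sorted (ascending): 3.7, 5.3, 8.1, 8.6, 8.6, 8.9, 8.9
The 2 values of 8.6 occupy positions 4–5 → average rank (4+5)/2 = 4.5.
The 2 values of 8.9 occupy positions 6–7 → average rank (6+7)/2 = 6.5.
Method 2 values → pooled ranks: 3.7→1, 8.9→6.5, 8.6→4.5, 8.6→4.5
Rank sum = 1 + 6.5 + 4.5 + 4.5 = 16.5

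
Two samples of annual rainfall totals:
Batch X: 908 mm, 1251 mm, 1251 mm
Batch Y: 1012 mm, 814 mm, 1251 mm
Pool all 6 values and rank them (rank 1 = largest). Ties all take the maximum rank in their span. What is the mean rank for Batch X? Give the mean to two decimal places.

Sorted (descending): 1251, 1251, 1251, 1012, 908, 814
The 3 values of 1251 occupy positions 1–3 → each gets rank 3.
Batch X values → pooled ranks: 908→5, 1251→3, 1251→3
Mean rank = (5 + 3 + 3) / 3 = 3.67

3.67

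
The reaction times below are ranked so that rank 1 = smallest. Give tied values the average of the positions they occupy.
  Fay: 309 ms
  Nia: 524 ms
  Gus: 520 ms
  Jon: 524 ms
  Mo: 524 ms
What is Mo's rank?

4

Sorted (ascending): 309, 520, 524, 524, 524
The 3 values of 524 occupy positions 3–5 → average rank 4.
Mo has value 524 ms → rank 4.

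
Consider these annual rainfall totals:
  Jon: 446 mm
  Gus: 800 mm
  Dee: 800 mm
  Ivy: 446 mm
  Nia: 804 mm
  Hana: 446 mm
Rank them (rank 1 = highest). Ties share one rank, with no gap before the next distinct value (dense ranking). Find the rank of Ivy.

Sorted (descending): 804, 800, 800, 446, 446, 446
The 2 values of 800 share dense rank 2.
The 3 values of 446 share dense rank 3.
Remaining distinct values take the next consecutive integers.
Ivy has value 446 mm → rank 3.

3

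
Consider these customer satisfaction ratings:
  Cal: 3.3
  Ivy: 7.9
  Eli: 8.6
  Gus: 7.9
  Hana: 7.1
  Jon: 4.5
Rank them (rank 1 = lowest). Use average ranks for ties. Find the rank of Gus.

Sorted (ascending): 3.3, 4.5, 7.1, 7.9, 7.9, 8.6
The 2 values of 7.9 occupy positions 4–5 → average rank (4+5)/2 = 4.5.
Gus has value 7.9 → rank 4.5.

4.5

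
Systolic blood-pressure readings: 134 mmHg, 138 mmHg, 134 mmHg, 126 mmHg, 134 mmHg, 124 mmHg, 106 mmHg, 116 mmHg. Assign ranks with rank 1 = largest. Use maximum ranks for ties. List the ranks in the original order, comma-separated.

Sorted (descending): 138, 134, 134, 134, 126, 124, 116, 106
The 3 values of 134 occupy positions 2–4 → each gets rank 4.

4, 1, 4, 5, 4, 6, 8, 7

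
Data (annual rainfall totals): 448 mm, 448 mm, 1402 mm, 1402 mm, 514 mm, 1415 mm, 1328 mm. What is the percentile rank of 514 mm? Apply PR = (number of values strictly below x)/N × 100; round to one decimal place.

28.6

N = 7.
Strictly below 514: 2. Equal to 514: 1.
PR = 2/7 × 100 = 28.6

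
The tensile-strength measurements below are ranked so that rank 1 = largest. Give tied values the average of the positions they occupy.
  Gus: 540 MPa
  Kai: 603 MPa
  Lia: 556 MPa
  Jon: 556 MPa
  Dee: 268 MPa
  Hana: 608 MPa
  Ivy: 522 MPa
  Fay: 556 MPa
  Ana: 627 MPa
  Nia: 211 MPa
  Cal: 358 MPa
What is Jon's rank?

Sorted (descending): 627, 608, 603, 556, 556, 556, 540, 522, 358, 268, 211
The 3 values of 556 occupy positions 4–6 → average rank 5.
Jon has value 556 MPa → rank 5.

5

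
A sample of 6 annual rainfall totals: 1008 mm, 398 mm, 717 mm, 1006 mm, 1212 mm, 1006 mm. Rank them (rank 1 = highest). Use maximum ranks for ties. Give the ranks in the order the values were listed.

2, 6, 5, 4, 1, 4

Sorted (descending): 1212, 1008, 1006, 1006, 717, 398
The 2 values of 1006 occupy positions 3–4 → each gets rank 4.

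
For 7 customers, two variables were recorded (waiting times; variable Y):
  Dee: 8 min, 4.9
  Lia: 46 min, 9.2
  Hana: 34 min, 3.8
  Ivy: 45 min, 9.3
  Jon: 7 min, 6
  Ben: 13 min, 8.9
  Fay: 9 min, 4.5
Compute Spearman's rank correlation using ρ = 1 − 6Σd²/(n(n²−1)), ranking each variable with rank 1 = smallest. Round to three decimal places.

Ranks of variable 1: 2, 7, 5, 6, 1, 4, 3
Ranks of variable 2: 3, 6, 1, 7, 4, 5, 2
d = r₁ − r₂: -1, 1, 4, -1, -3, -1, 1
d²: 1, 1, 16, 1, 9, 1, 1; Σd² = 30
ρ = 1 − 6·30/(7·48) = 1 − 180/336 = 0.464

0.464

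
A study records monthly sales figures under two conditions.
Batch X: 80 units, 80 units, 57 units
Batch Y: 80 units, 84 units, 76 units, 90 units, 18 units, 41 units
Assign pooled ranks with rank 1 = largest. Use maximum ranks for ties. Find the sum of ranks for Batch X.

17

Sorted (descending): 90, 84, 80, 80, 80, 76, 57, 41, 18
The 3 values of 80 occupy positions 3–5 → each gets rank 5.
Batch X values → pooled ranks: 80→5, 80→5, 57→7
Rank sum = 5 + 5 + 7 = 17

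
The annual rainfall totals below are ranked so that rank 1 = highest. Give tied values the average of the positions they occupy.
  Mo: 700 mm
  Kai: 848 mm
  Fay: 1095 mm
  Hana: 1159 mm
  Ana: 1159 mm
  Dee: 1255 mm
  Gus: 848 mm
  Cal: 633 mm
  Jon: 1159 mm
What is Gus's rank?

6.5

Sorted (descending): 1255, 1159, 1159, 1159, 1095, 848, 848, 700, 633
The 3 values of 1159 occupy positions 2–4 → average rank 3.
The 2 values of 848 occupy positions 6–7 → average rank (6+7)/2 = 6.5.
Gus has value 848 mm → rank 6.5.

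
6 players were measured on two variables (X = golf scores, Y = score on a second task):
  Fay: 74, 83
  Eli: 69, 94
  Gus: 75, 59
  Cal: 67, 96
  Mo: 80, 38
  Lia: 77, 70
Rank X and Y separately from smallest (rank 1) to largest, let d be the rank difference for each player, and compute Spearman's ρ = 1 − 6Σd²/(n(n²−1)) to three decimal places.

Ranks of variable 1: 3, 2, 4, 1, 6, 5
Ranks of variable 2: 4, 5, 2, 6, 1, 3
d = r₁ − r₂: -1, -3, 2, -5, 5, 2
d²: 1, 9, 4, 25, 25, 4; Σd² = 68
ρ = 1 − 6·68/(6·35) = 1 − 408/210 = -0.943

-0.943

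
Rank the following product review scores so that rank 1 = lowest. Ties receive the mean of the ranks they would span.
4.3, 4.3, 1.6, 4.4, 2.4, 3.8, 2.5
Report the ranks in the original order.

5.5, 5.5, 1, 7, 2, 4, 3

Sorted (ascending): 1.6, 2.4, 2.5, 3.8, 4.3, 4.3, 4.4
The 2 values of 4.3 occupy positions 5–6 → average rank (5+6)/2 = 5.5.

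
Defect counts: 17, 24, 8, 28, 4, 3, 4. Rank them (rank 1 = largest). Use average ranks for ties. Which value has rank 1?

Sorted (descending): 28, 24, 17, 8, 4, 4, 3
The 2 values of 4 occupy positions 5–6 → average rank (5+6)/2 = 5.5.
Rank 1 → value 28.

28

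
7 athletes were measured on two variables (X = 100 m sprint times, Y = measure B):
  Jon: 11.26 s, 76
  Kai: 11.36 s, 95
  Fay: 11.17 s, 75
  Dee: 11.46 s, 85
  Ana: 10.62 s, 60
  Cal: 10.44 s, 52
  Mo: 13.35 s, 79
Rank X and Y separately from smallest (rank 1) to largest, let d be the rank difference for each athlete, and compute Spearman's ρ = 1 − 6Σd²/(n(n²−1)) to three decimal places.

0.857

Ranks of variable 1: 4, 5, 3, 6, 2, 1, 7
Ranks of variable 2: 4, 7, 3, 6, 2, 1, 5
d = r₁ − r₂: 0, -2, 0, 0, 0, 0, 2
d²: 0, 4, 0, 0, 0, 0, 4; Σd² = 8
ρ = 1 − 6·8/(7·48) = 1 − 48/336 = 0.857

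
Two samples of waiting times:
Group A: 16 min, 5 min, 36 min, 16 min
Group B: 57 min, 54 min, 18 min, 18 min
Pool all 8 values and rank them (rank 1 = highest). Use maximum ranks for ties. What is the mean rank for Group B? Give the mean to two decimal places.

Sorted (descending): 57, 54, 36, 18, 18, 16, 16, 5
The 2 values of 18 occupy positions 4–5 → each gets rank 5.
The 2 values of 16 occupy positions 6–7 → each gets rank 7.
Group B values → pooled ranks: 57→1, 54→2, 18→5, 18→5
Mean rank = (1 + 2 + 5 + 5) / 4 = 3.25

3.25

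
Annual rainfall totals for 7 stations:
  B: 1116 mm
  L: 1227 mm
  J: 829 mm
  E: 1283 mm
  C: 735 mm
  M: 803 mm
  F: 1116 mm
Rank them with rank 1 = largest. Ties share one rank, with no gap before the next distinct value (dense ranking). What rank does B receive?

Sorted (descending): 1283, 1227, 1116, 1116, 829, 803, 735
The 2 values of 1116 share dense rank 3.
Remaining distinct values take the next consecutive integers.
B has value 1116 mm → rank 3.

3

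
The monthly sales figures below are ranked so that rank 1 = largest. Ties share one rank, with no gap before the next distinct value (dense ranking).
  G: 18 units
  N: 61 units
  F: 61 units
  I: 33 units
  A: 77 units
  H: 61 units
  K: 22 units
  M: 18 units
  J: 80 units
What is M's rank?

Sorted (descending): 80, 77, 61, 61, 61, 33, 22, 18, 18
The 3 values of 61 share dense rank 3.
The 2 values of 18 share dense rank 6.
Remaining distinct values take the next consecutive integers.
M has value 18 units → rank 6.

6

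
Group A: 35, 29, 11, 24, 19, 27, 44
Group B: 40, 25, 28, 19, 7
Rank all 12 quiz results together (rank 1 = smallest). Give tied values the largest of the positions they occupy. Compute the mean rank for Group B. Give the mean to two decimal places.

6.00

Sorted (ascending): 7, 11, 19, 19, 24, 25, 27, 28, 29, 35, 40, 44
The 2 values of 19 occupy positions 3–4 → each gets rank 4.
Group B values → pooled ranks: 40→11, 25→6, 28→8, 19→4, 7→1
Mean rank = (11 + 6 + 8 + 4 + 1) / 5 = 6.00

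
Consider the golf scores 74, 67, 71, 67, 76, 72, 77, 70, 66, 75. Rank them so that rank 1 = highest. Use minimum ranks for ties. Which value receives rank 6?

71

Sorted (descending): 77, 76, 75, 74, 72, 71, 70, 67, 67, 66
The 2 values of 67 occupy positions 8–9 → each gets rank 8.
Rank 6 → value 71.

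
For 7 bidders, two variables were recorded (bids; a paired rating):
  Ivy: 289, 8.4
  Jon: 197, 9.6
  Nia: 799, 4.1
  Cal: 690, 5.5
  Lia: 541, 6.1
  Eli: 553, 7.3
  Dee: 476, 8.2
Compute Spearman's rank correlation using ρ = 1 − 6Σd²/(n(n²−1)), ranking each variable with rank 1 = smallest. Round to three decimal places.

Ranks of variable 1: 2, 1, 7, 6, 4, 5, 3
Ranks of variable 2: 6, 7, 1, 2, 3, 4, 5
d = r₁ − r₂: -4, -6, 6, 4, 1, 1, -2
d²: 16, 36, 36, 16, 1, 1, 4; Σd² = 110
ρ = 1 − 6·110/(7·48) = 1 − 660/336 = -0.964

-0.964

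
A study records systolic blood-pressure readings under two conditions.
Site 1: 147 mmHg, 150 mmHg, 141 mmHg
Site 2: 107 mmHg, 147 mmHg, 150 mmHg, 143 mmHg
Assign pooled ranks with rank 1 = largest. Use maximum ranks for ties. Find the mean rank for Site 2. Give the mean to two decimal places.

Sorted (descending): 150, 150, 147, 147, 143, 141, 107
The 2 values of 150 occupy positions 1–2 → each gets rank 2.
The 2 values of 147 occupy positions 3–4 → each gets rank 4.
Site 2 values → pooled ranks: 107→7, 147→4, 150→2, 143→5
Mean rank = (7 + 4 + 2 + 5) / 4 = 4.50

4.50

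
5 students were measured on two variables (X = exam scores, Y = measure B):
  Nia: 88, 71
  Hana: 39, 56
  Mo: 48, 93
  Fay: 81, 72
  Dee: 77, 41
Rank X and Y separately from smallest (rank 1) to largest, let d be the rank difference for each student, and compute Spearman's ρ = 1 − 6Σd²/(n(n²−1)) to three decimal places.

0.100

Ranks of variable 1: 5, 1, 2, 4, 3
Ranks of variable 2: 3, 2, 5, 4, 1
d = r₁ − r₂: 2, -1, -3, 0, 2
d²: 4, 1, 9, 0, 4; Σd² = 18
ρ = 1 − 6·18/(5·24) = 1 − 108/120 = 0.100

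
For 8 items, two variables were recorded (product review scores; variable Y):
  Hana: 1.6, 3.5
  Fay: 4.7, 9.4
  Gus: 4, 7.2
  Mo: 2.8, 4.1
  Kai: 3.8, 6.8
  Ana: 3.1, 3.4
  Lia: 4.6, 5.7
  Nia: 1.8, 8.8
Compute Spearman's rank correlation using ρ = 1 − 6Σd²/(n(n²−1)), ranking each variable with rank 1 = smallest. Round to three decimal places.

0.476

Ranks of variable 1: 1, 8, 6, 3, 5, 4, 7, 2
Ranks of variable 2: 2, 8, 6, 3, 5, 1, 4, 7
d = r₁ − r₂: -1, 0, 0, 0, 0, 3, 3, -5
d²: 1, 0, 0, 0, 0, 9, 9, 25; Σd² = 44
ρ = 1 − 6·44/(8·63) = 1 − 264/504 = 0.476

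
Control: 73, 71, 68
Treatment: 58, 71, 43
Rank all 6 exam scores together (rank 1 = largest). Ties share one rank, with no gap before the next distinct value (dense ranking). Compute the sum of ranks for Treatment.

Sorted (descending): 73, 71, 71, 68, 58, 43
The 2 values of 71 share dense rank 2.
Remaining distinct values take the next consecutive integers.
Treatment values → pooled ranks: 58→4, 71→2, 43→5
Rank sum = 4 + 2 + 5 = 11

11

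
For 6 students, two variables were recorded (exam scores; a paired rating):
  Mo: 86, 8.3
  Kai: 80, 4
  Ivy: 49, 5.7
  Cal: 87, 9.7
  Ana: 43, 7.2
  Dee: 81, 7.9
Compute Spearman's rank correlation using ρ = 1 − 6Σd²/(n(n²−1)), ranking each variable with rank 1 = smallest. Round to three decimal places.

Ranks of variable 1: 5, 3, 2, 6, 1, 4
Ranks of variable 2: 5, 1, 2, 6, 3, 4
d = r₁ − r₂: 0, 2, 0, 0, -2, 0
d²: 0, 4, 0, 0, 4, 0; Σd² = 8
ρ = 1 − 6·8/(6·35) = 1 − 48/210 = 0.771

0.771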